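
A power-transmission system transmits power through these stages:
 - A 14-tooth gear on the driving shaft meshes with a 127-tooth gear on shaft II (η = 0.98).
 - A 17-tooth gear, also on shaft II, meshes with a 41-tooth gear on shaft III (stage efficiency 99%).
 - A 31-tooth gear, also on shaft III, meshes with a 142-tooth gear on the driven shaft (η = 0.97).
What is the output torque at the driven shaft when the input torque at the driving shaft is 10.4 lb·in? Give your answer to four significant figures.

Gear mesh: ratio = 127/14 = 9.0714; torque at shaft II = 10.4 × 9.0714 × 0.98 = 92.456 lb·in.
Gear mesh: ratio = 41/17 = 2.4118; torque at shaft III = 92.456 × 2.4118 × 0.99 = 220.75 lb·in.
Gear mesh: ratio = 142/31 = 4.5806; torque at the driven shaft = 220.75 × 4.5806 × 0.97 = 980.85 lb·in.

980.9 lb·in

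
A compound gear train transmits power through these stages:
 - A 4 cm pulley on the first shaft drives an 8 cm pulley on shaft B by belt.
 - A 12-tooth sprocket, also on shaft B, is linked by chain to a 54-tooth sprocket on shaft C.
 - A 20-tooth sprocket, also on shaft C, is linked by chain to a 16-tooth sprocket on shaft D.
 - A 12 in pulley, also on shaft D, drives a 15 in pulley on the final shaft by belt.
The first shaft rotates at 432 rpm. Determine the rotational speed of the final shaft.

the first shaft → shaft B (belt, 8/4): 432 ÷ 2 = 216 rpm
shaft B → shaft C (chain, 54/12): 216 ÷ 4.5 = 48 rpm
shaft C → shaft D (chain, 16/20): 48 ÷ 0.8 = 60 rpm
shaft D → the final shaft (belt, 15/12): 60 ÷ 1.25 = 48 rpm

48 rpm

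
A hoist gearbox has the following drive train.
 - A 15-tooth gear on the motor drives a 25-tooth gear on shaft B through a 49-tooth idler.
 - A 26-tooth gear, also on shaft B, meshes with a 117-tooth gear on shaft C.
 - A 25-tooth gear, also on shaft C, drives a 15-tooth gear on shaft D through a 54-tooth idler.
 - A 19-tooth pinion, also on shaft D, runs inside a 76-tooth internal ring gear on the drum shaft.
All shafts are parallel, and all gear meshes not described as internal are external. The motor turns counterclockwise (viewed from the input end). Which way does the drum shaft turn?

clockwise

the motor → shaft B: driver → idler → driven is 2 external meshes, 2 reversals → CCW.
shaft B → shaft C: external mesh, 1 reversal → CW.
shaft C → shaft D: driver → idler → driven is 2 external meshes, 2 reversals → CW.
shaft D → the drum shaft: internal mesh, same direction → CW.
5 reversals in total — an odd number — so the drum shaft turns opposite to the motor.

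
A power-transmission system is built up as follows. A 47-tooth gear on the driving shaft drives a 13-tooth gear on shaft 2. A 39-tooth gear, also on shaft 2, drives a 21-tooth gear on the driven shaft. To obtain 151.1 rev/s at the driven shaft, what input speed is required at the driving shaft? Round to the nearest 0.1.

Overall ratio R = 0.2766 × 0.53846 = 0.14894.
Required input speed = output speed × R = 151.1 × 0.14894 = 22.504 rev/s.

22.5 rev/s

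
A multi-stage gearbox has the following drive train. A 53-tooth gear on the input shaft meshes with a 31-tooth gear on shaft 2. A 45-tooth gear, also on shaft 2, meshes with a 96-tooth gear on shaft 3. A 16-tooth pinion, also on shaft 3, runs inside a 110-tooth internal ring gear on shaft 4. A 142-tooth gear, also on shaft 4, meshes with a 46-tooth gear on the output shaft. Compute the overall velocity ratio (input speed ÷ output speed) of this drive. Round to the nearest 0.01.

Each stage contributes driven/driver: gear mesh 31/53 = 0.58491, gear mesh 96/45 = 2.1333, internal gear 110/16 = 6.875, gear mesh 46/142 = 0.32394.
Overall: 0.58491 × 2.1333 × 6.875 × 0.32394 = 2.779.

2.78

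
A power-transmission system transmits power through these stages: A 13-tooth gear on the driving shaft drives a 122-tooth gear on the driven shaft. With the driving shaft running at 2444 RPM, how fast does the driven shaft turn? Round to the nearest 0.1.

the driving shaft → the driven shaft (gear mesh, 122/13): 2444 ÷ 9.3846 = 260.43 RPM

260.4 RPM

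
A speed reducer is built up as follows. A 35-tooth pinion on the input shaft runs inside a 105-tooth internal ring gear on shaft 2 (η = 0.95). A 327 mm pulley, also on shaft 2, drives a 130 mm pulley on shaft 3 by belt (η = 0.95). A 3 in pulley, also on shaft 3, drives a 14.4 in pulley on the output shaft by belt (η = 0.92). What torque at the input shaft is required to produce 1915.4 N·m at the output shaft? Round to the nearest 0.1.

Overall ratio R = 3 × 0.39755 × 4.8 = 5.7248; overall efficiency η = 0.95 × 0.95 × 0.92 = 0.8303.
Input torque = output torque / (R × η) = 1915.4 / (5.7248 × 0.8303) = 402.96 N·m.

403.0 N·m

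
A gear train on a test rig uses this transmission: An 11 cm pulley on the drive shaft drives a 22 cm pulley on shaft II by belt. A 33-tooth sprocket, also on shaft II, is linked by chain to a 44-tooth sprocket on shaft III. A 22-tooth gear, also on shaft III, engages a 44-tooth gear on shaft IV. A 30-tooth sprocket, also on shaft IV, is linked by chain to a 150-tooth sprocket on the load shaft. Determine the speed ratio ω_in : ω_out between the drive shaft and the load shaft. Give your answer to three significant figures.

26.7

Each stage contributes driven/driver: belt 22/11 = 2, chain 44/33 = 1.3333, gear mesh 44/22 = 2, chain 150/30 = 5.
Overall: 2 × 1.3333 × 2 × 5 = 26.667.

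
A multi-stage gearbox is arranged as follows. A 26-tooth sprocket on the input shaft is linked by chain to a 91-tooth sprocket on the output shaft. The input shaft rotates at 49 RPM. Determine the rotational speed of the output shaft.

14 RPM

Chain: ratio = 91/26 = 3.5, so the output shaft turns at 49 / 3.5 = 14 RPM.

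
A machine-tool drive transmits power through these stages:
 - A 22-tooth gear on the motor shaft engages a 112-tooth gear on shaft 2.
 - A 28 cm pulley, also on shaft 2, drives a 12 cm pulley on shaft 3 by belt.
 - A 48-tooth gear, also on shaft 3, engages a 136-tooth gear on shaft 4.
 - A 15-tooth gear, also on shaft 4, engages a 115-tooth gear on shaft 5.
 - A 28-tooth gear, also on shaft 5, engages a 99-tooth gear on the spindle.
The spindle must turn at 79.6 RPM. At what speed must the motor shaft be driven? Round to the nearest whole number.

Overall ratio R = 5.0909 × 0.42857 × 2.8333 × 7.6667 × 3.5357 = 167.57.
Required input speed = output speed × R = 79.6 × 167.57 = 13339 RPM.

13339 RPM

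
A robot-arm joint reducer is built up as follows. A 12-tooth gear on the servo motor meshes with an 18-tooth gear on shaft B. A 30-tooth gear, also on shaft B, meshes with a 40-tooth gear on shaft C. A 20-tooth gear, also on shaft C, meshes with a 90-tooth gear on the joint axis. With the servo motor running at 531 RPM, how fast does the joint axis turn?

the servo motor → shaft B (gear mesh, 18/12): 531 ÷ 1.5 = 354 RPM
shaft B → shaft C (gear mesh, 40/30): 354 ÷ 1.3333 = 265.5 RPM
shaft C → the joint axis (gear mesh, 90/20): 265.5 ÷ 4.5 = 59 RPM

59 RPM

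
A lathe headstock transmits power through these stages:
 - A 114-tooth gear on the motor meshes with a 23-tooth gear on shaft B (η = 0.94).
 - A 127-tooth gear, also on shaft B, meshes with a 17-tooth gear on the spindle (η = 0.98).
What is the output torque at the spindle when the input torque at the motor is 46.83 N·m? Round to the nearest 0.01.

Gear mesh: ratio = 23/114 = 0.20175; torque at shaft B = 46.83 × 0.20175 × 0.94 = 8.8813 N·m.
Gear mesh: ratio = 17/127 = 0.13386; torque at the spindle = 8.8813 × 0.13386 × 0.98 = 1.1651 N·m.

1.17 N·m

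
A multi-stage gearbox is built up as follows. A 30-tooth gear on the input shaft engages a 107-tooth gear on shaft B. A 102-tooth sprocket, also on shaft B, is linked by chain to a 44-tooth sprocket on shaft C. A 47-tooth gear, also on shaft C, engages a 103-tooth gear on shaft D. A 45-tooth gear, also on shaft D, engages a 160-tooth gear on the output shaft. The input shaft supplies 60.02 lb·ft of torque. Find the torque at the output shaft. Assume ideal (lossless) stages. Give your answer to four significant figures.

After the gear mesh (107/30): 60.02 × 3.5667 = 214.07 lb·ft
After the chain (44/102): 214.07 × 0.43137 = 92.344 lb·ft
After the gear mesh (103/47): 92.344 × 2.1915 = 202.37 lb·ft
After the gear mesh (160/45): 202.37 × 3.5556 = 719.54 lb·ft

719.5 lb·ft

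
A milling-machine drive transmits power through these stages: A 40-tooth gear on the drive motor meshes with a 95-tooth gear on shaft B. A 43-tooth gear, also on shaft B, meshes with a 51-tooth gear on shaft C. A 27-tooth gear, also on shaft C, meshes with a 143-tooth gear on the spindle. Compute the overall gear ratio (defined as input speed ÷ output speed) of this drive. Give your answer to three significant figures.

14.9

Each stage contributes driven/driver: gear mesh 95/40 = 2.375, gear mesh 51/43 = 1.186, gear mesh 143/27 = 5.2963.
Overall: 2.375 × 1.186 × 5.2963 = 14.919.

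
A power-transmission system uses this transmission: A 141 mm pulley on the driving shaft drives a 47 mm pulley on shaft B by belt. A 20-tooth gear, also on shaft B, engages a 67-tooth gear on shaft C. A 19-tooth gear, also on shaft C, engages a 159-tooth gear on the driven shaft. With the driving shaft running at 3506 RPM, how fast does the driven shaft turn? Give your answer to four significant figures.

belt 47/141 = 0.33333 → 3506/0.33333 = 10518 RPM
gear mesh 67/20 = 3.35 → 10518/3.35 = 3139.7 RPM
gear mesh 159/19 = 8.3684 → 3139.7/8.3684 = 375.18 RPM

375.2 RPM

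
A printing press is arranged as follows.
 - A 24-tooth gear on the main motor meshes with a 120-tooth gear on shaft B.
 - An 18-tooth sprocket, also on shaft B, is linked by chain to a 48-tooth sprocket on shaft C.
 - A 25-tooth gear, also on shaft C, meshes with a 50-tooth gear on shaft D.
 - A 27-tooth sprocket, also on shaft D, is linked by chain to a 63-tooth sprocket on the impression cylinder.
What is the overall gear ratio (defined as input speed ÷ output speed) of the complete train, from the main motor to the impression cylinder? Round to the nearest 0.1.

Each stage contributes driven/driver: gear mesh 120/24 = 5, chain 48/18 = 2.6667, gear mesh 50/25 = 2, chain 63/27 = 2.3333.
Overall: 5 × 2.6667 × 2 × 2.3333 = 62.222.

62.2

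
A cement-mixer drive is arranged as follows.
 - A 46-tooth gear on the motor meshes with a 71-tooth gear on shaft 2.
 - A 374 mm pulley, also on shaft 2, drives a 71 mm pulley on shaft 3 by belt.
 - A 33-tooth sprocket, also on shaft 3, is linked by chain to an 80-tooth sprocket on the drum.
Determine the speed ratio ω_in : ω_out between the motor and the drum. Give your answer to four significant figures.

0.7103

Each stage contributes driven/driver: gear mesh 71/46 = 1.5435, belt 71/374 = 0.18984, chain 80/33 = 2.4242.
Overall: 1.5435 × 0.18984 × 2.4242 = 0.71034.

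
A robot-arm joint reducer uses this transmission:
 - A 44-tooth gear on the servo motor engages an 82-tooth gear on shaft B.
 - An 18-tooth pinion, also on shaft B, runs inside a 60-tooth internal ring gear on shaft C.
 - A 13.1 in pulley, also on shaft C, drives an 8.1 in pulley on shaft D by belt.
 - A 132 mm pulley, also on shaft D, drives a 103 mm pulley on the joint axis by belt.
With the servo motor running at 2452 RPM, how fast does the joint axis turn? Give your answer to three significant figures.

818 RPM

Gear mesh: ratio = 82/44 = 1.8636, so shaft B turns at 2452 / 1.8636 = 1315.7 RPM.
Internal gear: ratio = 60/18 = 3.3333, so shaft C turns at 1315.7 / 3.3333 = 394.71 RPM.
Belt: ratio = 8.1/13.1 = 0.61832, so shaft D turns at 394.71 / 0.61832 = 638.36 RPM.
Belt: ratio = 103/132 = 0.7803, so the joint axis turns at 638.36 / 0.7803 = 818.09 RPM.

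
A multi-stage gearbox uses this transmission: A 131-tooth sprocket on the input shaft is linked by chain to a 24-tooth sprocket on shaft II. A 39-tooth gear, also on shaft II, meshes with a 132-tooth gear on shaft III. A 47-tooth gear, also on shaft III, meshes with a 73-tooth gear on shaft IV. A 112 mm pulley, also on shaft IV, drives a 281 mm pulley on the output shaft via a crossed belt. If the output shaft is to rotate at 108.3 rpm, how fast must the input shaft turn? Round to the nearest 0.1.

Overall ratio R = 0.18321 × 3.3846 × 1.5532 × 2.5089 = 2.4164.
Required input speed = output speed × R = 108.3 × 2.4164 = 261.69 rpm.

261.7 rpm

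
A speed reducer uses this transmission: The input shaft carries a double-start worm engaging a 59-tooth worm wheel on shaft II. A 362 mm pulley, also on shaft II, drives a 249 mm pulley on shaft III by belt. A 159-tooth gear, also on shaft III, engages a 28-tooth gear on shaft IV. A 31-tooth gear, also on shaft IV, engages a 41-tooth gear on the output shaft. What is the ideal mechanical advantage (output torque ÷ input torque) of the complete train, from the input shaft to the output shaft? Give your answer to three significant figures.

Each stage contributes driven/driver: worm 59/2 = 29.5, belt 249/362 = 0.68785, gear mesh 28/159 = 0.1761, gear mesh 41/31 = 1.3226.
Overall: 29.5 × 0.68785 × 0.1761 × 1.3226 = 4.726.

4.73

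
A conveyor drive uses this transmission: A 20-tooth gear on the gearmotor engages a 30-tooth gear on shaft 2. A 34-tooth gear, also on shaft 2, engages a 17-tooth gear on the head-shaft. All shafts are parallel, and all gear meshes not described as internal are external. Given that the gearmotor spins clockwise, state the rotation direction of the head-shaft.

the gearmotor → shaft 2: external mesh, 1 reversal → CCW.
shaft 2 → the head-shaft: external mesh, 1 reversal → CW.
2 reversals in total — an even number — so the head-shaft turns the same way as the gearmotor.

clockwise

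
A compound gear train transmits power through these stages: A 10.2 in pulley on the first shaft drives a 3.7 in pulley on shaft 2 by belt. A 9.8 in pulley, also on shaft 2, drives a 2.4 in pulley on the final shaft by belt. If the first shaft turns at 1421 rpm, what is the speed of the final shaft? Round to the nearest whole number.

Belt: ratio = 3.7/10.2 = 0.36275, so shaft 2 turns at 1421 / 0.36275 = 3917.4 rpm.
Belt: ratio = 2.4/9.8 = 0.2449, so the final shaft turns at 3917.4 / 0.2449 = 15996 rpm.

15996 rpm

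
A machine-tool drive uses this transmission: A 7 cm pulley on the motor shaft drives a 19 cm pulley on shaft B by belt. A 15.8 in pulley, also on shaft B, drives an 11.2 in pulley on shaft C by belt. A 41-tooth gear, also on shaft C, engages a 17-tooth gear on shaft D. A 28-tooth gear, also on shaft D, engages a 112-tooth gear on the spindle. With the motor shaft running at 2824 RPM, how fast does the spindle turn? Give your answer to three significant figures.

Belt: ratio = 19/7 = 2.7143, so shaft B turns at 2824 / 2.7143 = 1040.4 RPM.
Belt: ratio = 11.2/15.8 = 0.70886, so shaft C turns at 1040.4 / 0.70886 = 1467.7 RPM.
Gear mesh: ratio = 17/41 = 0.41463, so shaft D turns at 1467.7 / 0.41463 = 3539.8 RPM.
Gear mesh: ratio = 112/28 = 4, so the spindle turns at 3539.8 / 4 = 884.96 RPM.

885 RPM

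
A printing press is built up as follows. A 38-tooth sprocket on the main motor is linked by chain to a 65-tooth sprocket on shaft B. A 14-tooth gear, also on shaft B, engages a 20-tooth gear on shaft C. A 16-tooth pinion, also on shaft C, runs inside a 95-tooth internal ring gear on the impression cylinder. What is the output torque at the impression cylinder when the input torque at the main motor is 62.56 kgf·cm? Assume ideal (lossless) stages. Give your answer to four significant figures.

907.7 kgf·cm

Chain: ratio = 65/38 = 1.7105; torque at shaft B = 62.56 × 1.7105 = 107.01 kgf·cm.
Gear mesh: ratio = 20/14 = 1.4286; torque at shaft C = 107.01 × 1.4286 = 152.87 kgf·cm.
Internal gear: ratio = 95/16 = 5.9375; torque at the impression cylinder = 152.87 × 5.9375 = 907.68 kgf·cm.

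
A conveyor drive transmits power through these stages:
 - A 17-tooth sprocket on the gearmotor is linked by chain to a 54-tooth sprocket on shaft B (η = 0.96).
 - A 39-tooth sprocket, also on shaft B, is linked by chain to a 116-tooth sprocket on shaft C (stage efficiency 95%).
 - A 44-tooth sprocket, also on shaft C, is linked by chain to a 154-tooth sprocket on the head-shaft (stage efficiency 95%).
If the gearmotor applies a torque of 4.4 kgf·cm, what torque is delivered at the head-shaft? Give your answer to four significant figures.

chain 54/17 = 3.1765 → τ = 4.4·3.1765·0.96 = 13.417 kgf·cm
chain 116/39 = 2.9744 → τ = 13.417·2.9744·0.95 = 37.913 kgf·cm
chain 154/44 = 3.5 → τ = 37.913·3.5·0.95 = 126.06 kgf·cm

126.1 kgf·cm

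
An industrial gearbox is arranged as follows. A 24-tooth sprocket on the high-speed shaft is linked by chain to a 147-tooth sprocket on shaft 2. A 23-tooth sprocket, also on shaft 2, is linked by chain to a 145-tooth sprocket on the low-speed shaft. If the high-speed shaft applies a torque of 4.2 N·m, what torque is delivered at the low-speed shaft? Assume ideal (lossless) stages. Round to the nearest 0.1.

chain 147/24 = 6.125 → τ = 4.2·6.125 = 25.725 N·m
chain 145/23 = 6.3043 → τ = 25.725·6.3043 = 162.18 N·m

162.2 N·m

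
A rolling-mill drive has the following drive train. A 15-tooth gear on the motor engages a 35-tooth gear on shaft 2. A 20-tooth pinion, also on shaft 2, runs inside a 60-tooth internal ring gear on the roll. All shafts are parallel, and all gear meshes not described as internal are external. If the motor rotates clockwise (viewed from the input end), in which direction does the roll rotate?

anticlockwise

the motor → shaft 2: external mesh, 1 reversal → CCW.
shaft 2 → the roll: internal mesh, same direction → CCW.
1 reversal in total — an odd number — so the roll turns opposite to the motor.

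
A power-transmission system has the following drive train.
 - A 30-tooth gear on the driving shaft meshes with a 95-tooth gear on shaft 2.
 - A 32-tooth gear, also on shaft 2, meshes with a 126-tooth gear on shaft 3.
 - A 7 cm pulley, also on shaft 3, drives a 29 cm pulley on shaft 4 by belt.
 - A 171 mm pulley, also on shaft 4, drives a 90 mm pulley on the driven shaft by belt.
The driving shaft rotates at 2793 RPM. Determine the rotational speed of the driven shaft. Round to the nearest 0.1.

Gear mesh: ratio = 95/30 = 3.1667, so shaft 2 turns at 2793 / 3.1667 = 882 RPM.
Gear mesh: ratio = 126/32 = 3.9375, so shaft 3 turns at 882 / 3.9375 = 224 RPM.
Belt: ratio = 29/7 = 4.1429, so shaft 4 turns at 224 / 4.1429 = 54.069 RPM.
Belt: ratio = 90/171 = 0.52632, so the driven shaft turns at 54.069 / 0.52632 = 102.73 RPM.

102.7 RPM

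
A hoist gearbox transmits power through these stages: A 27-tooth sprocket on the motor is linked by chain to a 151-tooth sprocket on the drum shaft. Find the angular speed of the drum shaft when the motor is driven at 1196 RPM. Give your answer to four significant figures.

chain 151/27 = 5.5926 → 1196/5.5926 = 213.85 RPM

213.9 RPM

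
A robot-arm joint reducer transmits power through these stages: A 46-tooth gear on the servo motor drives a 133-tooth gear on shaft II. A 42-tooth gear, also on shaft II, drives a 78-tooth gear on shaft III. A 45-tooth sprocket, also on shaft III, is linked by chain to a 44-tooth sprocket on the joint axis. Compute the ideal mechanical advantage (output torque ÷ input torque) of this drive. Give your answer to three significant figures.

5.25

Each stage contributes driven/driver: gear mesh 133/46 = 2.8913, gear mesh 78/42 = 1.8571, chain 44/45 = 0.97778.
Overall: 2.8913 × 1.8571 × 0.97778 = 5.2502.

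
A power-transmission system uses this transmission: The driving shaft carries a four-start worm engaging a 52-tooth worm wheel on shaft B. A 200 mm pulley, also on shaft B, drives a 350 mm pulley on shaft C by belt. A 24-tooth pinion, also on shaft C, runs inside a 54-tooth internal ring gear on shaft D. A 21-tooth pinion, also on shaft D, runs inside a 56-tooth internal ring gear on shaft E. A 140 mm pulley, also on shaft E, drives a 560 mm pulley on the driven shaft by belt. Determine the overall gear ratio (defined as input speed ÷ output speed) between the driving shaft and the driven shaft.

546

Each stage contributes driven/driver: worm 52/4 = 13, belt 350/200 = 1.75, internal gear 54/24 = 2.25, internal gear 56/21 = 2.6667, belt 560/140 = 4.
Overall: 13 × 1.75 × 2.25 × 2.6667 × 4 = 546.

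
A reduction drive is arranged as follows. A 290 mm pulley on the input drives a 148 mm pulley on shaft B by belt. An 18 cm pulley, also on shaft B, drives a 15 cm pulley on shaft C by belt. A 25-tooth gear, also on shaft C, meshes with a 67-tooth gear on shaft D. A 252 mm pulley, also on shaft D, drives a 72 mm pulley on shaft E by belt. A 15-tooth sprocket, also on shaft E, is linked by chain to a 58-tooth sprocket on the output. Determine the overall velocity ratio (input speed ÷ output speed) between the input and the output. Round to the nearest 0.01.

Each stage contributes driven/driver: belt 148/290 = 0.51034, belt 15/18 = 0.83333, gear mesh 67/25 = 2.68, belt 72/252 = 0.28571, chain 58/15 = 3.8667.
Overall: 0.51034 × 0.83333 × 2.68 × 0.28571 × 3.8667 = 1.2592.

1.26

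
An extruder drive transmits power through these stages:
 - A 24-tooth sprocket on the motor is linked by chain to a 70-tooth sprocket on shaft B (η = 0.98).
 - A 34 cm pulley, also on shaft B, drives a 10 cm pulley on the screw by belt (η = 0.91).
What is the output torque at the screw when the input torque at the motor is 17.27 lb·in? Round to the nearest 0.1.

13.2 lb·in

Chain: ratio = 70/24 = 2.9167; torque at shaft B = 17.27 × 2.9167 × 0.98 = 49.363 lb·in.
Belt: ratio = 10/34 = 0.29412; torque at the screw = 49.363 × 0.29412 × 0.91 = 13.212 lb·in.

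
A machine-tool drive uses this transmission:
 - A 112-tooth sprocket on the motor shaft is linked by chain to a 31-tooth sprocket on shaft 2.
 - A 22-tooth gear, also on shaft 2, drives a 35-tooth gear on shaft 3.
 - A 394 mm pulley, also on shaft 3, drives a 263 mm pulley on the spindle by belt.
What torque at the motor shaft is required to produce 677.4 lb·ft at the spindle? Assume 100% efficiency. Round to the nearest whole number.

Overall ratio R = 0.27679 × 1.5909 × 0.66751 = 0.29393.
Input torque = output torque / R = 677.4 / 0.29393 = 2304.6 lb·ft.

2305 lb·ft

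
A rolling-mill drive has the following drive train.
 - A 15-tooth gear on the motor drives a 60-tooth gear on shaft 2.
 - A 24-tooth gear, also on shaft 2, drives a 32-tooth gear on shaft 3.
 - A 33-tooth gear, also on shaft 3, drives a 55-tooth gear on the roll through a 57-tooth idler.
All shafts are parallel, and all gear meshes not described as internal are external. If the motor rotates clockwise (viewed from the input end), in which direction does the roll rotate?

clockwise

the motor → shaft 2: external mesh, 1 reversal → CCW.
shaft 2 → shaft 3: external mesh, 1 reversal → CW.
shaft 3 → the roll: driver → idler → driven is 2 external meshes, 2 reversals → CW.
4 reversals in total — an even number — so the roll turns the same way as the motor.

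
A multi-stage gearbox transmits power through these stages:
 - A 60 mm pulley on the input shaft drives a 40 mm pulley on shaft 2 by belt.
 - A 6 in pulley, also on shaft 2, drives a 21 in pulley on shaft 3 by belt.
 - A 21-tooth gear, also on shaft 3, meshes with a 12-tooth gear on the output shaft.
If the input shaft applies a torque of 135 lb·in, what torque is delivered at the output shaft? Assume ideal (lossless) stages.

Belt: ratio = 40/60 = 0.66667; torque at shaft 2 = 135 × 0.66667 = 90 lb·in.
Belt: ratio = 21/6 = 3.5; torque at shaft 3 = 90 × 3.5 = 315 lb·in.
Gear mesh: ratio = 12/21 = 0.57143; torque at the output shaft = 315 × 0.57143 = 180 lb·in.

180 lb·in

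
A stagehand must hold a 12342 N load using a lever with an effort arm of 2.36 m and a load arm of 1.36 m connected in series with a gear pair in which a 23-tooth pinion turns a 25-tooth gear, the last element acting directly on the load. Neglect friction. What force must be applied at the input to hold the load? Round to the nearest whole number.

6543 N

Lever MA = effort arm / load arm = 2.36/1.36 = 1.7353.
Gear pair MA = 25/23 = 1.087.
Combined ideal MA = 1.7353 × 1.087 = 1.8862.
Effort = load / MA = 12342 / 1.8862 = 6543.4 N.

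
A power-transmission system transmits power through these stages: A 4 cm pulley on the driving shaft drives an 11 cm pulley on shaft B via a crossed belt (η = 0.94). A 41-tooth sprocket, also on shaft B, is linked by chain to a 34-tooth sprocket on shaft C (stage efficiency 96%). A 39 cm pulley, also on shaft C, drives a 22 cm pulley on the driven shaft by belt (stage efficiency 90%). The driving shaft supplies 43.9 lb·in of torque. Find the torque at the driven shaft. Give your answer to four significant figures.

45.87 lb·in

Belt: ratio = 11/4 = 2.75; torque at shaft B = 43.9 × 2.75 × 0.94 = 113.48 lb·in.
Chain: ratio = 34/41 = 0.82927; torque at shaft C = 113.48 × 0.82927 × 0.96 = 90.342 lb·in.
Belt: ratio = 22/39 = 0.5641; torque at the driven shaft = 90.342 × 0.5641 × 0.90 = 45.866 lb·in.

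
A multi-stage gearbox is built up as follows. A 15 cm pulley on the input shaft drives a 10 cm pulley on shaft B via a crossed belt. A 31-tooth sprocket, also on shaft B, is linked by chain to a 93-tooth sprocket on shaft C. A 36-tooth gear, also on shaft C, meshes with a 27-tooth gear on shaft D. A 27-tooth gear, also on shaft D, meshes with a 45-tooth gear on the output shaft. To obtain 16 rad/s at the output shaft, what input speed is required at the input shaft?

40 rad/s

Overall ratio R = 0.66667 × 3 × 0.75 × 1.6667 = 2.5.
Required input speed = output speed × R = 16 × 2.5 = 40 rad/s.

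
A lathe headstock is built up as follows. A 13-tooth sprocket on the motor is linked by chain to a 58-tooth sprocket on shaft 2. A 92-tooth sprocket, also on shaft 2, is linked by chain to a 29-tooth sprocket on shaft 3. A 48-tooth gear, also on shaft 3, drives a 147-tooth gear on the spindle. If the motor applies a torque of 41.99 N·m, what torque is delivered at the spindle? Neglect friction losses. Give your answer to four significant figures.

After the chain (58/13): 41.99 × 4.4615 = 187.34 N·m
After the chain (29/92): 187.34 × 0.31522 = 59.053 N·m
After the gear mesh (147/48): 59.053 × 3.0625 = 180.85 N·m

180.8 N·m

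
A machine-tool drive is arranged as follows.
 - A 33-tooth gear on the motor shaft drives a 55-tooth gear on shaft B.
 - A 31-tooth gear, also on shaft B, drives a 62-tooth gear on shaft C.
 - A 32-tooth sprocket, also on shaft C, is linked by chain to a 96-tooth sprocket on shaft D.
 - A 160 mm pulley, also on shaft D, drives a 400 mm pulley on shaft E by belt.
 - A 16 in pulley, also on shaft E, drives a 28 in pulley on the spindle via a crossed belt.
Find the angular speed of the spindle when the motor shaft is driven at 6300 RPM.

144 RPM

the motor shaft → shaft B (gear mesh, 55/33): 6300 ÷ 1.6667 = 3780 RPM
shaft B → shaft C (gear mesh, 62/31): 3780 ÷ 2 = 1890 RPM
shaft C → shaft D (chain, 96/32): 1890 ÷ 3 = 630 RPM
shaft D → shaft E (belt, 400/160): 630 ÷ 2.5 = 252 RPM
shaft E → the spindle (belt, 28/16): 252 ÷ 1.75 = 144 RPM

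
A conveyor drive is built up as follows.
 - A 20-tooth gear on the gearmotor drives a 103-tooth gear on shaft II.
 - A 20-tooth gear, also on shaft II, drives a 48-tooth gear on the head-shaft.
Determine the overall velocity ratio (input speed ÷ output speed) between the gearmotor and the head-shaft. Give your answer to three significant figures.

12.4

Each stage contributes driven/driver: gear mesh 103/20 = 5.15, gear mesh 48/20 = 2.4.
Overall: 5.15 × 2.4 = 12.36.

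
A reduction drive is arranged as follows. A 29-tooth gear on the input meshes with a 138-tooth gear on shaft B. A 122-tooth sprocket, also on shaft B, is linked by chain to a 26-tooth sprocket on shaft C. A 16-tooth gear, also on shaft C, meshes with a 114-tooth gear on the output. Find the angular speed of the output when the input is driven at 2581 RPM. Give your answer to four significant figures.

gear mesh 138/29 = 4.7586 → 2581/4.7586 = 542.38 RPM
chain 26/122 = 0.21311 → 542.38/0.21311 = 2545 RPM
gear mesh 114/16 = 7.125 → 2545/7.125 = 357.2 RPM

357.2 RPM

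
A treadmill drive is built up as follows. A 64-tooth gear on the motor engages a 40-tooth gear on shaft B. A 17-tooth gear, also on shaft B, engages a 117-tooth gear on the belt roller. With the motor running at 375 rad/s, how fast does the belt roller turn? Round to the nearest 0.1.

Gear mesh: ratio = 40/64 = 0.625, so shaft B turns at 375 / 0.625 = 600 rad/s.
Gear mesh: ratio = 117/17 = 6.8824, so the belt roller turns at 600 / 6.8824 = 87.179 rad/s.

87.2 rad/s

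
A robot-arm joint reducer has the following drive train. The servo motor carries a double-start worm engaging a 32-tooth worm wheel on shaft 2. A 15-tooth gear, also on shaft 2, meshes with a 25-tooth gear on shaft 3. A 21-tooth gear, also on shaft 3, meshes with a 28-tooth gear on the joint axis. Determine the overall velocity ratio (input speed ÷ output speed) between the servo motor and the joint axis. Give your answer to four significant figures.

Each stage contributes driven/driver: worm 32/2 = 16, gear mesh 25/15 = 1.6667, gear mesh 28/21 = 1.3333.
Overall: 16 × 1.6667 × 1.3333 = 35.556.

35.56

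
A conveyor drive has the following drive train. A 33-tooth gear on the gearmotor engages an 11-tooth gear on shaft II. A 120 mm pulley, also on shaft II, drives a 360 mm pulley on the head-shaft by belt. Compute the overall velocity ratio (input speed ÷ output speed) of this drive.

Each stage contributes driven/driver: gear mesh 11/33 = 0.33333, belt 360/120 = 3.
Overall: 0.33333 × 3 = 1.

1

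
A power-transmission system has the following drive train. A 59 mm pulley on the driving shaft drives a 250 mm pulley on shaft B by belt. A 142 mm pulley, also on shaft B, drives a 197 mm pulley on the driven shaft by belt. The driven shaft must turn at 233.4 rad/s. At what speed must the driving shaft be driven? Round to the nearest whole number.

1372 rad/s

Overall ratio R = 4.2373 × 1.3873 = 5.8785.
Required input speed = output speed × R = 233.4 × 5.8785 = 1372 rad/s.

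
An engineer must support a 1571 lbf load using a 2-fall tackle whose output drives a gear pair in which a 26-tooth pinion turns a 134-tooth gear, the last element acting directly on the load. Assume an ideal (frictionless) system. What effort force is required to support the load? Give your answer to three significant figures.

Block-and-tackle MA = number of supporting rope parts = 2.
Gear pair MA = 134/26 = 5.1538.
Combined ideal MA = 2 × 5.1538 = 10.308.
Effort = load / MA = 1571 / 10.308 = 152.41 lbf.

152 lbf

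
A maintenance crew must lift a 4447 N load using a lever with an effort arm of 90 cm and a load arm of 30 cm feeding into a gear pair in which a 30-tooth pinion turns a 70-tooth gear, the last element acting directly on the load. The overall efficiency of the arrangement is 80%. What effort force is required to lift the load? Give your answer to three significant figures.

Lever MA = effort arm / load arm = 90/30 = 3.
Gear pair MA = 70/30 = 2.3333.
Combined ideal MA = 3 × 2.3333 = 7.
Actual MA = 7 × 0.80 = 5.6.
Effort = load / actual MA = 4447 / 5.6 = 794.11 N.

794 N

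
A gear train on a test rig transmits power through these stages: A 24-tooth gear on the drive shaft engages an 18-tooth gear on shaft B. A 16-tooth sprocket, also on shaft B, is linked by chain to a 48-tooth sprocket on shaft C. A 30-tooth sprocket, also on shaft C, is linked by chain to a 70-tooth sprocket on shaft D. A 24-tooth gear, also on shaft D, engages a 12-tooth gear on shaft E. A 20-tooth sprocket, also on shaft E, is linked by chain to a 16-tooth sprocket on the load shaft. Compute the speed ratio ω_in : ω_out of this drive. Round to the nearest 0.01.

2.10

Each stage contributes driven/driver: gear mesh 18/24 = 0.75, chain 48/16 = 3, chain 70/30 = 2.3333, gear mesh 12/24 = 0.5, chain 16/20 = 0.8.
Overall: 0.75 × 3 × 2.3333 × 0.5 × 0.8 = 2.1.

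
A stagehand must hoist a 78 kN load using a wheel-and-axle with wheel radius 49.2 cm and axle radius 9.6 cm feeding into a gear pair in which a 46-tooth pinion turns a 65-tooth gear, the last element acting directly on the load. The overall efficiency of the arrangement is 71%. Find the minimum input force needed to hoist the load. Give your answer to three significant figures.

15.2 kN

Wheel-and-axle MA = R/r = 49.2/9.6 = 5.125.
Gear pair MA = 65/46 = 1.413.
Combined ideal MA = 5.125 × 1.413 = 7.2418.
Actual MA = 7.2418 × 0.71 = 5.1417.
Effort = load / actual MA = 78 / 5.1417 = 15.17 kN.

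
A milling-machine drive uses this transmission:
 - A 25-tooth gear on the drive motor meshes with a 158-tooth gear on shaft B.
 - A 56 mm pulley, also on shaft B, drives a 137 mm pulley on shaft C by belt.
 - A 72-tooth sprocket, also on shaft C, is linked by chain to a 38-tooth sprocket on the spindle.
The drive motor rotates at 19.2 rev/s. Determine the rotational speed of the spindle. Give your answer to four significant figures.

2.353 rev/s

Gear mesh: ratio = 158/25 = 6.32, so shaft B turns at 19.2 / 6.32 = 3.038 rev/s.
Belt: ratio = 137/56 = 2.4464, so shaft C turns at 3.038 / 2.4464 = 1.2418 rev/s.
Chain: ratio = 38/72 = 0.52778, so the spindle turns at 1.2418 / 0.52778 = 2.3529 rev/s.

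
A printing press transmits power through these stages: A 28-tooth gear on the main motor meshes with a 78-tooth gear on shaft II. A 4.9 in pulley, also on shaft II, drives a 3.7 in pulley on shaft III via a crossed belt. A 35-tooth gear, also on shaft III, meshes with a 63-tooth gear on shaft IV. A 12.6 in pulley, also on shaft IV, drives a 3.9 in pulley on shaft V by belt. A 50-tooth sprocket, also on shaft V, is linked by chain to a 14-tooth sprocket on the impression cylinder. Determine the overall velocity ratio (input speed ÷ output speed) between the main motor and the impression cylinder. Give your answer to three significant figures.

Each stage contributes driven/driver: gear mesh 78/28 = 2.7857, belt 3.7/4.9 = 0.7551, gear mesh 63/35 = 1.8, belt 3.9/12.6 = 0.30952, chain 14/50 = 0.28.
Overall: 2.7857 × 0.7551 × 1.8 × 0.30952 × 0.28 = 0.32815.

0.328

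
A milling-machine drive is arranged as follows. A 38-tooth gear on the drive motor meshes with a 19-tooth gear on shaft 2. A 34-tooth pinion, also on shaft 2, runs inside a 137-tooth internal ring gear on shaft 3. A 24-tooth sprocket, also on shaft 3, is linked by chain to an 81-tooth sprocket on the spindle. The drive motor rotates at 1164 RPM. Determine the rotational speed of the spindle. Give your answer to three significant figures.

171 RPM

Gear mesh: ratio = 19/38 = 0.5, so shaft 2 turns at 1164 / 0.5 = 2328 RPM.
Internal gear: ratio = 137/34 = 4.0294, so shaft 3 turns at 2328 / 4.0294 = 577.75 RPM.
Chain: ratio = 81/24 = 3.375, so the spindle turns at 577.75 / 3.375 = 171.19 RPM.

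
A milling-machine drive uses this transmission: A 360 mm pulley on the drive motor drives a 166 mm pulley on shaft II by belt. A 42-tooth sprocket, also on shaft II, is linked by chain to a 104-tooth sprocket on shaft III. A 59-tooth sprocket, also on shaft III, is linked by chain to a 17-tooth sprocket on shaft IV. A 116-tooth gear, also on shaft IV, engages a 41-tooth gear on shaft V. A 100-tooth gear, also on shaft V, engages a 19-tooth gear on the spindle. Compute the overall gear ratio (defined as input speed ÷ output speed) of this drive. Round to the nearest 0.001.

Each stage contributes driven/driver: belt 166/360 = 0.46111, chain 104/42 = 2.4762, chain 17/59 = 0.28814, gear mesh 41/116 = 0.35345, gear mesh 19/100 = 0.19.
Overall: 0.46111 × 2.4762 × 0.28814 × 0.35345 × 0.19 = 0.022094.

0.022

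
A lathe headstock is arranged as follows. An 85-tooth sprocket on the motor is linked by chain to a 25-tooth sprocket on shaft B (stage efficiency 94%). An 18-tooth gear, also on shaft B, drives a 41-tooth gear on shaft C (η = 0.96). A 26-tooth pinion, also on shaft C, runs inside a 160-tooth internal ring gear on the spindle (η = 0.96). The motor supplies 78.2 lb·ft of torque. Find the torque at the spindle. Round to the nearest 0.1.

279.3 lb·ft

After the chain (25/85): 78.2 × 0.29412 × 0.94 = 21.62 lb·ft
After the gear mesh (41/18): 21.62 × 2.2778 × 0.96 = 47.276 lb·ft
After the internal gear (160/26): 47.276 × 6.1538 × 0.96 = 279.29 lb·ft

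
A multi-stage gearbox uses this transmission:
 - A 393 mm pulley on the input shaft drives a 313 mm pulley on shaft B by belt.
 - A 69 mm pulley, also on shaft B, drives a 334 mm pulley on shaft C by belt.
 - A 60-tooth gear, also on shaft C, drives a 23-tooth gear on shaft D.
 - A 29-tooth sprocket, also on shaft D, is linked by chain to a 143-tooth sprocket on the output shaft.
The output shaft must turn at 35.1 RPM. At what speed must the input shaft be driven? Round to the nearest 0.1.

255.8 RPM

Overall ratio R = 0.79644 × 4.8406 × 0.38333 × 4.931 = 7.2873.
Required input speed = output speed × R = 35.1 × 7.2873 = 255.78 RPM.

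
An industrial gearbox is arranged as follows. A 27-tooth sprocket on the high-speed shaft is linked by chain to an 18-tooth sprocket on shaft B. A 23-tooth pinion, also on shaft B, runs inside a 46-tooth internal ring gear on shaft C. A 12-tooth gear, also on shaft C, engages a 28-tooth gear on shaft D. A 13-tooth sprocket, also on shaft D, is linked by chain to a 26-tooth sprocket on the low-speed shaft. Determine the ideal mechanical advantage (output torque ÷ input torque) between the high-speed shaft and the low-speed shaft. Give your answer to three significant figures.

6.22

Each stage contributes driven/driver: chain 18/27 = 0.66667, internal gear 46/23 = 2, gear mesh 28/12 = 2.3333, chain 26/13 = 2.
Overall: 0.66667 × 2 × 2.3333 × 2 = 6.2222.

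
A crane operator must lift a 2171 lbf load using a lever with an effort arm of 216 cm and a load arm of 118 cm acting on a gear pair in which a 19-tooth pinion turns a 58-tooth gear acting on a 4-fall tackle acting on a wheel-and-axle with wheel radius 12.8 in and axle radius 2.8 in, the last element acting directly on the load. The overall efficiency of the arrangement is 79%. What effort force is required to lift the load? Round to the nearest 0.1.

Lever MA = effort arm / load arm = 216/118 = 1.8305.
Gear pair MA = 58/19 = 3.0526.
Block-and-tackle MA = number of supporting rope parts = 4.
Wheel-and-axle MA = R/r = 12.8/2.8 = 4.5714.
Combined ideal MA = 1.8305 × 3.0526 × 4 × 4.5714 = 102.18.
Actual MA = 102.18 × 0.79 = 80.721.
Effort = load / actual MA = 2171 / 80.721 = 26.895 lbf.

26.9 lbf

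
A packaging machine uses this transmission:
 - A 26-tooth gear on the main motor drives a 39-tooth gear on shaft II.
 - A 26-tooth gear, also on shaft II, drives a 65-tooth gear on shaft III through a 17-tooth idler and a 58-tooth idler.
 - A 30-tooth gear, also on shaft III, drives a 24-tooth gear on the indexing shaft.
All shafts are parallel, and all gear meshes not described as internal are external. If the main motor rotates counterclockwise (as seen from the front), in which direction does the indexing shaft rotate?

the main motor → shaft II: external mesh, 1 reversal → CW.
shaft II → shaft III: driver → idler → idler → driven is 3 external meshes, 3 reversals → CCW.
shaft III → the indexing shaft: external mesh, 1 reversal → CW.
5 reversals in total — an odd number — so the indexing shaft turns opposite to the main motor.

clockwise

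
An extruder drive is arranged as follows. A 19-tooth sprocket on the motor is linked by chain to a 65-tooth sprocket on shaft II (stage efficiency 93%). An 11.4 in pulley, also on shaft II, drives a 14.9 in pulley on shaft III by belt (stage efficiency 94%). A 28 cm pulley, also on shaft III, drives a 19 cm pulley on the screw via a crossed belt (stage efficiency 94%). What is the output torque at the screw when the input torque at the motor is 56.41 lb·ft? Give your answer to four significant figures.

140.6 lb·ft

chain 65/19 = 3.4211 → τ = 56.41·3.4211·0.93 = 179.47 lb·ft
belt 14.9/11.4 = 1.307 → τ = 179.47·1.307·0.94 = 220.5 lb·ft
belt 19/28 = 0.67857 → τ = 220.5·0.67857·0.94 = 140.65 lb·ft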